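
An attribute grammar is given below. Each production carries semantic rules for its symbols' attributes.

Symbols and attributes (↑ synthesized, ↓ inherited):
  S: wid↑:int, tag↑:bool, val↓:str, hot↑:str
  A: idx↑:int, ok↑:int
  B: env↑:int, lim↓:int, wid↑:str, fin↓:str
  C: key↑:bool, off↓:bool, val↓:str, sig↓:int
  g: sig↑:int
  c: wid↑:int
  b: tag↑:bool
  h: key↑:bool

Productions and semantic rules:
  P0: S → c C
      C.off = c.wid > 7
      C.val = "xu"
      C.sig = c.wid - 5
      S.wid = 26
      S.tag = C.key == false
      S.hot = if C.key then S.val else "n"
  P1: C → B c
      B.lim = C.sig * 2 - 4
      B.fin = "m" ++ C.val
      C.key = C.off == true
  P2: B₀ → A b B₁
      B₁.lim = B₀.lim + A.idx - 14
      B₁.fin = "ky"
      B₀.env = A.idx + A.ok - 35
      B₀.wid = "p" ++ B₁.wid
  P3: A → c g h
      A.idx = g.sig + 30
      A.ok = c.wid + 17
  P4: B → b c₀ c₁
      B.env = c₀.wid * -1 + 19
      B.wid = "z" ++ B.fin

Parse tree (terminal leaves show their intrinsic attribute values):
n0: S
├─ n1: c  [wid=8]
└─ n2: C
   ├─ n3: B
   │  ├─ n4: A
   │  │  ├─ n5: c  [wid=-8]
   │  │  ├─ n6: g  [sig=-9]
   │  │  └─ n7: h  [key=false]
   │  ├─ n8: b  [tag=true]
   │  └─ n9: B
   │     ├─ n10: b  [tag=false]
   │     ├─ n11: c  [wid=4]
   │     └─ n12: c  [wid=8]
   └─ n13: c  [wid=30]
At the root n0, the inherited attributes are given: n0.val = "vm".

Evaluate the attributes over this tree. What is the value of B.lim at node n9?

9

1. n0.val = "vm"  [given at root]
2. n1.wid = 8  [terminal]
3. n2.off = true  [c.wid > 7]
4. n2.val = "xu"  ["xu"]
5. n2.sig = 3  [c.wid - 5]
6. n3.lim = 2  [C.sig * 2 - 4]
7. n3.fin = "mxu"  ["m" ++ C.val]
8. n5.wid = -8  [terminal]
9. n6.sig = -9  [terminal]
10. n7.key = false  [terminal]
11. n4.idx = 21  [g.sig + 30]
12. n4.ok = 9  [c.wid + 17]
13. n8.tag = true  [terminal]
14. n9.lim = 9  [B₀.lim + A.idx - 14]
15. n9.fin = "ky"  ["ky"]
16. n10.tag = false  [terminal]
17. n11.wid = 4  [terminal]
18. n12.wid = 8  [terminal]
19. n9.env = 15  [c₀.wid * -1 + 19]
20. n9.wid = "zky"  ["z" ++ B.fin]
21. n3.env = -5  [A.idx + A.ok - 35]
22. n3.wid = "pzky"  ["p" ++ B₁.wid]
23. n13.wid = 30  [terminal]
24. n2.key = true  [C.off == true]
25. n0.wid = 26  [26]
26. n0.tag = false  [C.key == false]
27. n0.hot = "vm"  [if C.key then S.val else "n"]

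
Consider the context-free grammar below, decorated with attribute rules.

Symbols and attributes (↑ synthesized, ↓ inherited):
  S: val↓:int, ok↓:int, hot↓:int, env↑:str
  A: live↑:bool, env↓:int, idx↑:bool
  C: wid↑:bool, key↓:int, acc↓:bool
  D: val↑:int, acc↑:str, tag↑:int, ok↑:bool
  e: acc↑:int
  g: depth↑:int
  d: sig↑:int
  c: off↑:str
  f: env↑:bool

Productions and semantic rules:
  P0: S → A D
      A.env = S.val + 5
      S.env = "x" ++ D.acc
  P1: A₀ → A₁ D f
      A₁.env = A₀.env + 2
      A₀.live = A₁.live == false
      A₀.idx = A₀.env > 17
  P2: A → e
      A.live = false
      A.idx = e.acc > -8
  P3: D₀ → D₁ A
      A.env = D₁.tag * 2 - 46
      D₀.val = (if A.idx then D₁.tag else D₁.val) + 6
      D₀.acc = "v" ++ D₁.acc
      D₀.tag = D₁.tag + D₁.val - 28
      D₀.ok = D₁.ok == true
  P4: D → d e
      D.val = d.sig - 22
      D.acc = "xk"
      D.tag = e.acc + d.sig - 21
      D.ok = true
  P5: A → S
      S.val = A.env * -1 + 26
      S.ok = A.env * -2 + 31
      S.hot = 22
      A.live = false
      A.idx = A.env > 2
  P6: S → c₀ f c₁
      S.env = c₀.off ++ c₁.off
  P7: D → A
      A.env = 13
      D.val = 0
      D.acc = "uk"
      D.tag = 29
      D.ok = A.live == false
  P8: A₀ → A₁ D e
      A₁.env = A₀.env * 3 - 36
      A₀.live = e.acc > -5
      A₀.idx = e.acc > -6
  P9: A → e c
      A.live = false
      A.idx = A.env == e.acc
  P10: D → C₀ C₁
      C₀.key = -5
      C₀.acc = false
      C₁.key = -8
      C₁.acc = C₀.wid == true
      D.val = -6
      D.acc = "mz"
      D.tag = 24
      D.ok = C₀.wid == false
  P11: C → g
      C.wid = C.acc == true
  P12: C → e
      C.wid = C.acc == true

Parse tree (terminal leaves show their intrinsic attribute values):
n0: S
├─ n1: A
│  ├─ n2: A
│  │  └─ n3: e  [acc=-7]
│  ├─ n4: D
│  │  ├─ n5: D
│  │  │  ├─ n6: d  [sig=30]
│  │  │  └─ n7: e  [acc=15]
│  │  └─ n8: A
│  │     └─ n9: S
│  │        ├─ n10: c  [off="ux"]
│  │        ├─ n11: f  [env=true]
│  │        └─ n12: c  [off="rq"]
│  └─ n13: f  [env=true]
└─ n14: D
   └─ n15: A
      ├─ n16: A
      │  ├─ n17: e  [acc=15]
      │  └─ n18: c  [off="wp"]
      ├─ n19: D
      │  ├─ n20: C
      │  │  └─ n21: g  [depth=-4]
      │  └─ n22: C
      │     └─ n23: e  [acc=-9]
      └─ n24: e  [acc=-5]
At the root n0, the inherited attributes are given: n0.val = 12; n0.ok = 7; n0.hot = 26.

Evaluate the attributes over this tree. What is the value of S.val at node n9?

24

1. n0.val = 12  [given at root]
2. n0.ok = 7  [given at root]
3. n0.hot = 26  [given at root]
4. n1.env = 17  [S.val + 5]
5. n2.env = 19  [A₀.env + 2]
6. n3.acc = -7  [terminal]
7. n2.live = false  [false]
8. n2.idx = true  [e.acc > -8]
9. n6.sig = 30  [terminal]
10. n7.acc = 15  [terminal]
11. n5.val = 8  [d.sig - 22]
12. n5.acc = "xk"  ["xk"]
13. n5.tag = 24  [e.acc + d.sig - 21]
14. n5.ok = true  [true]
15. n8.env = 2  [D₁.tag * 2 - 46]
16. n9.val = 24  [A.env * -1 + 26]
17. n9.ok = 27  [A.env * -2 + 31]
18. n9.hot = 22  [22]
19. n10.off = "ux"  [terminal]
20. n11.env = true  [terminal]
21. n12.off = "rq"  [terminal]
22. n9.env = "uxrq"  [c₀.off ++ c₁.off]
23. n8.live = false  [false]
24. n8.idx = false  [A.env > 2]
25. n4.val = 14  [(if A.idx then D₁.tag else D₁.val) + 6]
26. n4.acc = "vxk"  ["v" ++ D₁.acc]
27. n4.tag = 4  [D₁.tag + D₁.val - 28]
28. n4.ok = true  [D₁.ok == true]
29. n13.env = true  [terminal]
30. n1.live = true  [A₁.live == false]
31. n1.idx = false  [A₀.env > 17]
32. n15.env = 13  [13]
33. n16.env = 3  [A₀.env * 3 - 36]
34. n17.acc = 15  [terminal]
35. n18.off = "wp"  [terminal]
36. n16.live = false  [false]
37. n16.idx = false  [A.env == e.acc]
38. n20.key = -5  [-5]
39. n20.acc = false  [false]
40. n21.depth = -4  [terminal]
41. n20.wid = false  [C.acc == true]
42. n22.key = -8  [-8]
43. n22.acc = false  [C₀.wid == true]
44. n23.acc = -9  [terminal]
45. n22.wid = false  [C.acc == true]
46. n19.val = -6  [-6]
47. n19.acc = "mz"  ["mz"]
48. n19.tag = 24  [24]
49. n19.ok = true  [C₀.wid == false]
50. n24.acc = -5  [terminal]
51. n15.live = false  [e.acc > -5]
52. n15.idx = true  [e.acc > -6]
53. n14.val = 0  [0]
54. n14.acc = "uk"  ["uk"]
55. n14.tag = 29  [29]
56. n14.ok = true  [A.live == false]
57. n0.env = "xuk"  ["x" ++ D.acc]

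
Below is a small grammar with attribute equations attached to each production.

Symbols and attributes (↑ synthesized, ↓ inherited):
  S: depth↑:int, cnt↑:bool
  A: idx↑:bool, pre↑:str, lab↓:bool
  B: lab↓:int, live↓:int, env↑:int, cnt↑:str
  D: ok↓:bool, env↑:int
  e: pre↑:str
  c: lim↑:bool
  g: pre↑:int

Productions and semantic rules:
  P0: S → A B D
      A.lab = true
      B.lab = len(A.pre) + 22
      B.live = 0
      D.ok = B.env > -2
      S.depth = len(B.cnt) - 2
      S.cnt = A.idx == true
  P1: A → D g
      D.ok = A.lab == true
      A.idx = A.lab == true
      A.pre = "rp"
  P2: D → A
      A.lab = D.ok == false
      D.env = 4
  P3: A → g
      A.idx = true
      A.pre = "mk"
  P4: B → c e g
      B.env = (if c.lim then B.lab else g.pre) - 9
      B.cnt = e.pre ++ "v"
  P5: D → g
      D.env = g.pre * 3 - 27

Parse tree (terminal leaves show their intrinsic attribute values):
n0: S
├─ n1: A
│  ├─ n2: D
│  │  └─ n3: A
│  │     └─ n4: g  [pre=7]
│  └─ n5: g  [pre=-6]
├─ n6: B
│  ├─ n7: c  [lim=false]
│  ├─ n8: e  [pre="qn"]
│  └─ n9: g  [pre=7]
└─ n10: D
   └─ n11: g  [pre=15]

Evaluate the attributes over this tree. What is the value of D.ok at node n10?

false

1. n1.lab = true  [true]
2. n2.ok = true  [A.lab == true]
3. n3.lab = false  [D.ok == false]
4. n4.pre = 7  [terminal]
5. n3.idx = true  [true]
6. n3.pre = "mk"  ["mk"]
7. n2.env = 4  [4]
8. n5.pre = -6  [terminal]
9. n1.idx = true  [A.lab == true]
10. n1.pre = "rp"  ["rp"]
11. n6.lab = 24  [len(A.pre) + 22]
12. n6.live = 0  [0]
13. n7.lim = false  [terminal]
14. n8.pre = "qn"  [terminal]
15. n9.pre = 7  [terminal]
16. n6.env = -2  [(if c.lim then B.lab else g.pre) - 9]
17. n6.cnt = "qnv"  [e.pre ++ "v"]
18. n10.ok = false  [B.env > -2]
19. n11.pre = 15  [terminal]
20. n10.env = 18  [g.pre * 3 - 27]
21. n0.depth = 1  [len(B.cnt) - 2]
22. n0.cnt = true  [A.idx == true]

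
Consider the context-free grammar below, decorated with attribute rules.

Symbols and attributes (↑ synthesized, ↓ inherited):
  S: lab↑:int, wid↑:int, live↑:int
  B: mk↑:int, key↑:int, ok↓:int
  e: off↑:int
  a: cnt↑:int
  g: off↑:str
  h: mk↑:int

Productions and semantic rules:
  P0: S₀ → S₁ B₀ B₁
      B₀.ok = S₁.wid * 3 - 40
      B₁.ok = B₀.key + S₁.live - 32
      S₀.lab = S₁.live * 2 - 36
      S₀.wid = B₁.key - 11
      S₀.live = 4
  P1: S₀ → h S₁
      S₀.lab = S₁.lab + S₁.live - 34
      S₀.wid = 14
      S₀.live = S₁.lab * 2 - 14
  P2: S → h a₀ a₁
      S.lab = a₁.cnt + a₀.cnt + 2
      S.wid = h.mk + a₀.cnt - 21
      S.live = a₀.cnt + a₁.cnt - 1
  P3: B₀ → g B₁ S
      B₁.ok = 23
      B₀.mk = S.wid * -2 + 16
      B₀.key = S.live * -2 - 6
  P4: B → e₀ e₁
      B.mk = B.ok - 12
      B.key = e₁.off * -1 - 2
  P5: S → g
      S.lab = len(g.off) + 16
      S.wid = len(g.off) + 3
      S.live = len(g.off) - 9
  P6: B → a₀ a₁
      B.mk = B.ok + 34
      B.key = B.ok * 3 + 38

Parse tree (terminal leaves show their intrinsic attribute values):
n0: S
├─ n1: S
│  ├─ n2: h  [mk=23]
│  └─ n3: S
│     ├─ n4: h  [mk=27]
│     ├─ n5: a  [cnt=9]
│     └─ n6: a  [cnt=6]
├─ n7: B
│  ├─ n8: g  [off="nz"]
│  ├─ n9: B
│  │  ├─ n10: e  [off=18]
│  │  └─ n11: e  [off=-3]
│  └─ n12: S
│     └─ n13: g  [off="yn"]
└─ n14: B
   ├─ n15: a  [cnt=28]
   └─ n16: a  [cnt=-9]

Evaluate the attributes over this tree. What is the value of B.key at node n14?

1. n2.mk = 23  [terminal]
2. n4.mk = 27  [terminal]
3. n5.cnt = 9  [terminal]
4. n6.cnt = 6  [terminal]
5. n3.lab = 17  [a₁.cnt + a₀.cnt + 2]
6. n3.wid = 15  [h.mk + a₀.cnt - 21]
7. n3.live = 14  [a₀.cnt + a₁.cnt - 1]
8. n1.lab = -3  [S₁.lab + S₁.live - 34]
9. n1.wid = 14  [14]
10. n1.live = 20  [S₁.lab * 2 - 14]
11. n7.ok = 2  [S₁.wid * 3 - 40]
12. n8.off = "nz"  [terminal]
13. n9.ok = 23  [23]
14. n10.off = 18  [terminal]
15. n11.off = -3  [terminal]
16. n9.mk = 11  [B.ok - 12]
17. n9.key = 1  [e₁.off * -1 - 2]
18. n13.off = "yn"  [terminal]
19. n12.lab = 18  [len(g.off) + 16]
20. n12.wid = 5  [len(g.off) + 3]
21. n12.live = -7  [len(g.off) - 9]
22. n7.mk = 6  [S.wid * -2 + 16]
23. n7.key = 8  [S.live * -2 - 6]
24. n14.ok = -4  [B₀.key + S₁.live - 32]
25. n15.cnt = 28  [terminal]
26. n16.cnt = -9  [terminal]
27. n14.mk = 30  [B.ok + 34]
28. n14.key = 26  [B.ok * 3 + 38]
29. n0.lab = 4  [S₁.live * 2 - 36]
30. n0.wid = 15  [B₁.key - 11]
31. n0.live = 4  [4]

26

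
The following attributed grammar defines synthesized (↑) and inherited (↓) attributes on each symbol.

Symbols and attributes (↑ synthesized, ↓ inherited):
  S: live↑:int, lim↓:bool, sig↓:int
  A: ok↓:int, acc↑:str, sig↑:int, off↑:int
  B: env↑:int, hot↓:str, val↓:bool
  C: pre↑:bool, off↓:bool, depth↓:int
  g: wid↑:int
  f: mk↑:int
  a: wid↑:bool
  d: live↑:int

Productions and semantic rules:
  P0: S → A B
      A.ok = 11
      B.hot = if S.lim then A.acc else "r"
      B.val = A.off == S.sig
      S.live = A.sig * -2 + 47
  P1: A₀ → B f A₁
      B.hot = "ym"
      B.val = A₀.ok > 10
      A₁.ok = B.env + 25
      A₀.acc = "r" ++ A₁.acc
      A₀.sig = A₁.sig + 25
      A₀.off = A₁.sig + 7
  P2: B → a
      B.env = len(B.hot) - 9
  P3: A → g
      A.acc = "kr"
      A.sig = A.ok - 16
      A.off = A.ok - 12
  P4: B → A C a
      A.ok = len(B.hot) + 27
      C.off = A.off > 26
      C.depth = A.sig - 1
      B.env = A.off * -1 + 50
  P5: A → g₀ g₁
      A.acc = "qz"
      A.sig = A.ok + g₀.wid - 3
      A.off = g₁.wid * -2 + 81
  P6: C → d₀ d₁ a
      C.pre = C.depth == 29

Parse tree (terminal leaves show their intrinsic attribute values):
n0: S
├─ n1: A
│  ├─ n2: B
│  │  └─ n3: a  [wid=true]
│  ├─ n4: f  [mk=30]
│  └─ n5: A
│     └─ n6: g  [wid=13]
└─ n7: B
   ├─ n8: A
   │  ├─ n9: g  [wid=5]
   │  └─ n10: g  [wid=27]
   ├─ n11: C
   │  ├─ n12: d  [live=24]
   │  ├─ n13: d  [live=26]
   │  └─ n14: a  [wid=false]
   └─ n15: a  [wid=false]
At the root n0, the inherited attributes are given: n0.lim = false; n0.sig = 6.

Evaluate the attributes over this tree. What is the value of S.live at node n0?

-7

1. n0.lim = false  [given at root]
2. n0.sig = 6  [given at root]
3. n1.ok = 11  [11]
4. n2.hot = "ym"  ["ym"]
5. n2.val = true  [A₀.ok > 10]
6. n3.wid = true  [terminal]
7. n2.env = -7  [len(B.hot) - 9]
8. n4.mk = 30  [terminal]
9. n5.ok = 18  [B.env + 25]
10. n6.wid = 13  [terminal]
11. n5.acc = "kr"  ["kr"]
12. n5.sig = 2  [A.ok - 16]
13. n5.off = 6  [A.ok - 12]
14. n1.acc = "rkr"  ["r" ++ A₁.acc]
15. n1.sig = 27  [A₁.sig + 25]
16. n1.off = 9  [A₁.sig + 7]
17. n7.hot = "r"  [if S.lim then A.acc else "r"]
18. n7.val = false  [A.off == S.sig]
19. n8.ok = 28  [len(B.hot) + 27]
20. n9.wid = 5  [terminal]
21. n10.wid = 27  [terminal]
22. n8.acc = "qz"  ["qz"]
23. n8.sig = 30  [A.ok + g₀.wid - 3]
24. n8.off = 27  [g₁.wid * -2 + 81]
25. n11.off = true  [A.off > 26]
26. n11.depth = 29  [A.sig - 1]
27. n12.live = 24  [terminal]
28. n13.live = 26  [terminal]
29. n14.wid = false  [terminal]
30. n11.pre = true  [C.depth == 29]
31. n15.wid = false  [terminal]
32. n7.env = 23  [A.off * -1 + 50]
33. n0.live = -7  [A.sig * -2 + 47]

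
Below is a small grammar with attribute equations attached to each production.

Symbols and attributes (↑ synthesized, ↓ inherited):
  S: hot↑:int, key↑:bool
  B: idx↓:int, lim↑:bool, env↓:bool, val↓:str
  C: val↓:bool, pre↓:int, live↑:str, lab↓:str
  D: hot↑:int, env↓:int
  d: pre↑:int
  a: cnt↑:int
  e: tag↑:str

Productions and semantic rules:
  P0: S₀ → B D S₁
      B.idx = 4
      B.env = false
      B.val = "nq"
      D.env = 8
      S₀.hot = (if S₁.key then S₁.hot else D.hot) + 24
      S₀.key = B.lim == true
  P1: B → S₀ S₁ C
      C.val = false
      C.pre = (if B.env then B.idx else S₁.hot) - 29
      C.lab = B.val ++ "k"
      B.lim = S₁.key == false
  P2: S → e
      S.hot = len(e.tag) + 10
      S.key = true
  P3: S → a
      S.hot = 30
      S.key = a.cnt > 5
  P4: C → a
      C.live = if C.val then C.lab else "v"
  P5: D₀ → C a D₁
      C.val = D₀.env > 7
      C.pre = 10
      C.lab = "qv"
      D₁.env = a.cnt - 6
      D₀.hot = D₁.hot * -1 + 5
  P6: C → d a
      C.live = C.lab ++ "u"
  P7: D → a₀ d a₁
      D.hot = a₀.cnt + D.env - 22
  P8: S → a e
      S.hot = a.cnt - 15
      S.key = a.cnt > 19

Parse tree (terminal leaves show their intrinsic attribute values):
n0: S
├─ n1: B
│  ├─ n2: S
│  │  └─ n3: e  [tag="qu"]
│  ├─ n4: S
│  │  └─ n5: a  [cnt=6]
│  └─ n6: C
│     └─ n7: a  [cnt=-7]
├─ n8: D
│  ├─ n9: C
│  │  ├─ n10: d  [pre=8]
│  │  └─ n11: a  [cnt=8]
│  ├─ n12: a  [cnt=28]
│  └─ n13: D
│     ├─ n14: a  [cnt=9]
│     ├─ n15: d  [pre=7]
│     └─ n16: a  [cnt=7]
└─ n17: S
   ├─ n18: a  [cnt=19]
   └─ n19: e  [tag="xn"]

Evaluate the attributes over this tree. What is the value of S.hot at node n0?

20

1. n1.idx = 4  [4]
2. n1.env = false  [false]
3. n1.val = "nq"  ["nq"]
4. n3.tag = "qu"  [terminal]
5. n2.hot = 12  [len(e.tag) + 10]
6. n2.key = true  [true]
7. n5.cnt = 6  [terminal]
8. n4.hot = 30  [30]
9. n4.key = true  [a.cnt > 5]
10. n6.val = false  [false]
11. n6.pre = 1  [(if B.env then B.idx else S₁.hot) - 29]
12. n6.lab = "nqk"  [B.val ++ "k"]
13. n7.cnt = -7  [terminal]
14. n6.live = "v"  [if C.val then C.lab else "v"]
15. n1.lim = false  [S₁.key == false]
16. n8.env = 8  [8]
17. n9.val = true  [D₀.env > 7]
18. n9.pre = 10  [10]
19. n9.lab = "qv"  ["qv"]
20. n10.pre = 8  [terminal]
21. n11.cnt = 8  [terminal]
22. n9.live = "qvu"  [C.lab ++ "u"]
23. n12.cnt = 28  [terminal]
24. n13.env = 22  [a.cnt - 6]
25. n14.cnt = 9  [terminal]
26. n15.pre = 7  [terminal]
27. n16.cnt = 7  [terminal]
28. n13.hot = 9  [a₀.cnt + D.env - 22]
29. n8.hot = -4  [D₁.hot * -1 + 5]
30. n18.cnt = 19  [terminal]
31. n19.tag = "xn"  [terminal]
32. n17.hot = 4  [a.cnt - 15]
33. n17.key = false  [a.cnt > 19]
34. n0.hot = 20  [(if S₁.key then S₁.hot else D.hot) + 24]
35. n0.key = false  [B.lim == true]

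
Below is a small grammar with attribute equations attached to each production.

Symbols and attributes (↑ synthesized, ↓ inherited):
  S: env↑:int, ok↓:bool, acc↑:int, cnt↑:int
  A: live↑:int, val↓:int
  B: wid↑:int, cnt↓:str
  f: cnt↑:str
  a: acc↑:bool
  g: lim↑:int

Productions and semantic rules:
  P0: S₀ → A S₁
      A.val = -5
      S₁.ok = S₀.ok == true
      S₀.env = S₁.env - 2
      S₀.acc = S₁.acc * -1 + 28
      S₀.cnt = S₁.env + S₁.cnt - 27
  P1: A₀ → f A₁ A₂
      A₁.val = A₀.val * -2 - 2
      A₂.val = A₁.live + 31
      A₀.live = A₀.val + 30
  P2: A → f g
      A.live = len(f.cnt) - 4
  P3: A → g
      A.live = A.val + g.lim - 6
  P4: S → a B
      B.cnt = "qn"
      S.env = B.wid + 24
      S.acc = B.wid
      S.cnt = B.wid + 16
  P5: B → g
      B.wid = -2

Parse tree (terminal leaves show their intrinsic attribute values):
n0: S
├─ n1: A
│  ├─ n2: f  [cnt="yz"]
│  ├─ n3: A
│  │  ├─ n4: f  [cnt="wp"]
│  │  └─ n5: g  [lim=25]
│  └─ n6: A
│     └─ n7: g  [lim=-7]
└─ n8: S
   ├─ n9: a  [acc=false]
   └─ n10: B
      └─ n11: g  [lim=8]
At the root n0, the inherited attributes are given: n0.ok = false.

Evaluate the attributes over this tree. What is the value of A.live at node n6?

1. n0.ok = false  [given at root]
2. n1.val = -5  [-5]
3. n2.cnt = "yz"  [terminal]
4. n3.val = 8  [A₀.val * -2 - 2]
5. n4.cnt = "wp"  [terminal]
6. n5.lim = 25  [terminal]
7. n3.live = -2  [len(f.cnt) - 4]
8. n6.val = 29  [A₁.live + 31]
9. n7.lim = -7  [terminal]
10. n6.live = 16  [A.val + g.lim - 6]
11. n1.live = 25  [A₀.val + 30]
12. n8.ok = false  [S₀.ok == true]
13. n9.acc = false  [terminal]
14. n10.cnt = "qn"  ["qn"]
15. n11.lim = 8  [terminal]
16. n10.wid = -2  [-2]
17. n8.env = 22  [B.wid + 24]
18. n8.acc = -2  [B.wid]
19. n8.cnt = 14  [B.wid + 16]
20. n0.env = 20  [S₁.env - 2]
21. n0.acc = 30  [S₁.acc * -1 + 28]
22. n0.cnt = 9  [S₁.env + S₁.cnt - 27]

16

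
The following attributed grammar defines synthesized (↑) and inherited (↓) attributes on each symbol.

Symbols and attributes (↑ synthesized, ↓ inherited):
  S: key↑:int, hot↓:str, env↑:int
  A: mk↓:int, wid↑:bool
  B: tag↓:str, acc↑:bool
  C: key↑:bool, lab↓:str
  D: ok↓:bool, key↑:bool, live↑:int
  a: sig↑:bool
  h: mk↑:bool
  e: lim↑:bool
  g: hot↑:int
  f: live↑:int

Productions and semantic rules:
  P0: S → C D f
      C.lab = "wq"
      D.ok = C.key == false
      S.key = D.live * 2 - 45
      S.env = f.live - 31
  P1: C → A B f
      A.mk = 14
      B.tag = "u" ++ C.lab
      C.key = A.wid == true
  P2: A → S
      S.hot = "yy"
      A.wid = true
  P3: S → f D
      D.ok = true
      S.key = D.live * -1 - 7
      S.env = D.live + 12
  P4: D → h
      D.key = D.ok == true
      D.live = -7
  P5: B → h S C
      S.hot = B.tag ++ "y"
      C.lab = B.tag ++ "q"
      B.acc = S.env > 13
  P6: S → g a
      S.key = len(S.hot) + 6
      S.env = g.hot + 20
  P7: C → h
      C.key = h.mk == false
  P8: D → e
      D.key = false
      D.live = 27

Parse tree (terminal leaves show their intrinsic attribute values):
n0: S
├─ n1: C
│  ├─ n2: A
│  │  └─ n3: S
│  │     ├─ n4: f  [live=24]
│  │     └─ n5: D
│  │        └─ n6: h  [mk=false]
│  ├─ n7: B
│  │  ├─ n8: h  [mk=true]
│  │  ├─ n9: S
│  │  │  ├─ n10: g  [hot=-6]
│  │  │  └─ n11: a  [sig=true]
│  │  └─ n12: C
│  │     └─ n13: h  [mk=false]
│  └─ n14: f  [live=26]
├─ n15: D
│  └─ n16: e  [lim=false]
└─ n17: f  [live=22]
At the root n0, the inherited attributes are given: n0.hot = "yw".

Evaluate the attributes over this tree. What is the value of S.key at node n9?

1. n0.hot = "yw"  [given at root]
2. n1.lab = "wq"  ["wq"]
3. n2.mk = 14  [14]
4. n3.hot = "yy"  ["yy"]
5. n4.live = 24  [terminal]
6. n5.ok = true  [true]
7. n6.mk = false  [terminal]
8. n5.key = true  [D.ok == true]
9. n5.live = -7  [-7]
10. n3.key = 0  [D.live * -1 - 7]
11. n3.env = 5  [D.live + 12]
12. n2.wid = true  [true]
13. n7.tag = "uwq"  ["u" ++ C.lab]
14. n8.mk = true  [terminal]
15. n9.hot = "uwqy"  [B.tag ++ "y"]
16. n10.hot = -6  [terminal]
17. n11.sig = true  [terminal]
18. n9.key = 10  [len(S.hot) + 6]
19. n9.env = 14  [g.hot + 20]
20. n12.lab = "uwqq"  [B.tag ++ "q"]
21. n13.mk = false  [terminal]
22. n12.key = true  [h.mk == false]
23. n7.acc = true  [S.env > 13]
24. n14.live = 26  [terminal]
25. n1.key = true  [A.wid == true]
26. n15.ok = false  [C.key == false]
27. n16.lim = false  [terminal]
28. n15.key = false  [false]
29. n15.live = 27  [27]
30. n17.live = 22  [terminal]
31. n0.key = 9  [D.live * 2 - 45]
32. n0.env = -9  [f.live - 31]

10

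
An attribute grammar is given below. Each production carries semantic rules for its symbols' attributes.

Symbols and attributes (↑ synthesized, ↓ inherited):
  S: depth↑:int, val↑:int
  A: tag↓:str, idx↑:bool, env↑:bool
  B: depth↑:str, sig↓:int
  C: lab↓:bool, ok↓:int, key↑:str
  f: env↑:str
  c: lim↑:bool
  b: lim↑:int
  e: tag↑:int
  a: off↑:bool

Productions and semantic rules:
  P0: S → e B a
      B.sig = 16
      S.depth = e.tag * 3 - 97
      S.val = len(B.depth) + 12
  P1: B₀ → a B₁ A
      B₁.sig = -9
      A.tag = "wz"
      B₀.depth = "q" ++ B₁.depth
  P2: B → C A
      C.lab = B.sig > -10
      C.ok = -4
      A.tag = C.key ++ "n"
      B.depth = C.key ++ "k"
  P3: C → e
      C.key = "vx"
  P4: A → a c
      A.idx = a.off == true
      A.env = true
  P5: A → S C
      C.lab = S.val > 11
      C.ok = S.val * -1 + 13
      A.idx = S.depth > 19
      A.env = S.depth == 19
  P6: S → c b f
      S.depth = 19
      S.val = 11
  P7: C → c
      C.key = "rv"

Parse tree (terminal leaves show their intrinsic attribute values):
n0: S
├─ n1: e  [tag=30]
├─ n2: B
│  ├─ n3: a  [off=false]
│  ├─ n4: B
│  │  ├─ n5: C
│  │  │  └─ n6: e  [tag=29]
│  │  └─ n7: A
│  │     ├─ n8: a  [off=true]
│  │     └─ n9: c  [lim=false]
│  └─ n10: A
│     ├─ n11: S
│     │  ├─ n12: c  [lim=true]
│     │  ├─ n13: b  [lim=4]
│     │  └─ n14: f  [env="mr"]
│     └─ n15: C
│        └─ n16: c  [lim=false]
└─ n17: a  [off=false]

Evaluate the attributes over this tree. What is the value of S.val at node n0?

16

1. n1.tag = 30  [terminal]
2. n2.sig = 16  [16]
3. n3.off = false  [terminal]
4. n4.sig = -9  [-9]
5. n5.lab = true  [B.sig > -10]
6. n5.ok = -4  [-4]
7. n6.tag = 29  [terminal]
8. n5.key = "vx"  ["vx"]
9. n7.tag = "vxn"  [C.key ++ "n"]
10. n8.off = true  [terminal]
11. n9.lim = false  [terminal]
12. n7.idx = true  [a.off == true]
13. n7.env = true  [true]
14. n4.depth = "vxk"  [C.key ++ "k"]
15. n10.tag = "wz"  ["wz"]
16. n12.lim = true  [terminal]
17. n13.lim = 4  [terminal]
18. n14.env = "mr"  [terminal]
19. n11.depth = 19  [19]
20. n11.val = 11  [11]
21. n15.lab = false  [S.val > 11]
22. n15.ok = 2  [S.val * -1 + 13]
23. n16.lim = false  [terminal]
24. n15.key = "rv"  ["rv"]
25. n10.idx = false  [S.depth > 19]
26. n10.env = true  [S.depth == 19]
27. n2.depth = "qvxk"  ["q" ++ B₁.depth]
28. n17.off = false  [terminal]
29. n0.depth = -7  [e.tag * 3 - 97]
30. n0.val = 16  [len(B.depth) + 12]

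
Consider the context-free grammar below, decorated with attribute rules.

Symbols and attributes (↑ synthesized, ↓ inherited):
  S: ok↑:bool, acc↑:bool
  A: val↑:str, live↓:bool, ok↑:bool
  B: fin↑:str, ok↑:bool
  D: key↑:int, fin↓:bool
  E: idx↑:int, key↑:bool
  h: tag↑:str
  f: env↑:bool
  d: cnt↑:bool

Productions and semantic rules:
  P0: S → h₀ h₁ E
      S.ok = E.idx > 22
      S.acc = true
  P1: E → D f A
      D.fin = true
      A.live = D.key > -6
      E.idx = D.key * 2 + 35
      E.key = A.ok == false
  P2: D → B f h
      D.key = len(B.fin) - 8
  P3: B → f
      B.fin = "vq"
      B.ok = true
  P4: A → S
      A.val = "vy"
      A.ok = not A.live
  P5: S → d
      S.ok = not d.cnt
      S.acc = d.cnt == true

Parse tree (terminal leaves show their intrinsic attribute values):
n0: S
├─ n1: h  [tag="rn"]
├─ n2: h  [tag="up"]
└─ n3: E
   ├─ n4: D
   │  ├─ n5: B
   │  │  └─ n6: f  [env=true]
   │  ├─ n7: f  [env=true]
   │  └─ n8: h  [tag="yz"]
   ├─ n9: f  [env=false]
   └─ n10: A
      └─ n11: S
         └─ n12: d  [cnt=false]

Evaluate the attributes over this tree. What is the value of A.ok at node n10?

1. n1.tag = "rn"  [terminal]
2. n2.tag = "up"  [terminal]
3. n4.fin = true  [true]
4. n6.env = true  [terminal]
5. n5.fin = "vq"  ["vq"]
6. n5.ok = true  [true]
7. n7.env = true  [terminal]
8. n8.tag = "yz"  [terminal]
9. n4.key = -6  [len(B.fin) - 8]
10. n9.env = false  [terminal]
11. n10.live = false  [D.key > -6]
12. n12.cnt = false  [terminal]
13. n11.ok = true  [not d.cnt]
14. n11.acc = false  [d.cnt == true]
15. n10.val = "vy"  ["vy"]
16. n10.ok = true  [not A.live]
17. n3.idx = 23  [D.key * 2 + 35]
18. n3.key = false  [A.ok == false]
19. n0.ok = true  [E.idx > 22]
20. n0.acc = true  [true]

true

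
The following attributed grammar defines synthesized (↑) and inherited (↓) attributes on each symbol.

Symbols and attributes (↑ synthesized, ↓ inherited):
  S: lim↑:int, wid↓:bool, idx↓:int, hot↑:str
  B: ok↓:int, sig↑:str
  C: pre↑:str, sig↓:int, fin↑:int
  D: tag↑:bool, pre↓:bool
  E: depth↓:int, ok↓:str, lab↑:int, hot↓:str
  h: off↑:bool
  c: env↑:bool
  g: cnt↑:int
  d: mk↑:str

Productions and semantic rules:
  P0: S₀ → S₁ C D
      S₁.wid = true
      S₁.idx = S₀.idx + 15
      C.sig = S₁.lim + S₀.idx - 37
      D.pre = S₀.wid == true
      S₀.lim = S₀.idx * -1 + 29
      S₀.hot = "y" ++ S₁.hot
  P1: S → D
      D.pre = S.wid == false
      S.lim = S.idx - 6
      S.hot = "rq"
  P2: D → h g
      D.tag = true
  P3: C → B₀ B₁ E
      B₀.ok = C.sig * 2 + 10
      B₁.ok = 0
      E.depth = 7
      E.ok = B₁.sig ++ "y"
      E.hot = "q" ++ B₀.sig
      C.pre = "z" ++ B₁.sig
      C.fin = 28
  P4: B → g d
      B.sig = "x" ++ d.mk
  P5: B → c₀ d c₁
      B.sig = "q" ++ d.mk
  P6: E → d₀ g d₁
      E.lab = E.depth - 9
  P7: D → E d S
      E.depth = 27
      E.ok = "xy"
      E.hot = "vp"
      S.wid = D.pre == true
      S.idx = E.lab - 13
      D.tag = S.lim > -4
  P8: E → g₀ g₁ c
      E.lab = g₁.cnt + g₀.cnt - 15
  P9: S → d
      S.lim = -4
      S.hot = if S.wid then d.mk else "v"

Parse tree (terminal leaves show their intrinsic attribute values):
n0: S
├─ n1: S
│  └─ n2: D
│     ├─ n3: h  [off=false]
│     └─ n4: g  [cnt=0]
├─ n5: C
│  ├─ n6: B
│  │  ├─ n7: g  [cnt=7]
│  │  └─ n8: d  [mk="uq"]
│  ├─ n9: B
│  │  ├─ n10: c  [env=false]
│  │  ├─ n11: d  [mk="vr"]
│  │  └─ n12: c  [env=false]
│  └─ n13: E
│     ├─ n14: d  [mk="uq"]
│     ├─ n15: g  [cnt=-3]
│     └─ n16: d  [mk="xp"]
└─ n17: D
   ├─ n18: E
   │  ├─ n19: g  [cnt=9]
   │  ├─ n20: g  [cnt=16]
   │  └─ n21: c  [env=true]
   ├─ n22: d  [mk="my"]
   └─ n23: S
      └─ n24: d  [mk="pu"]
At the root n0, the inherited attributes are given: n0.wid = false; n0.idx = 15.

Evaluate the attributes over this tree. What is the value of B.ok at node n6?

1. n0.wid = false  [given at root]
2. n0.idx = 15  [given at root]
3. n1.wid = true  [true]
4. n1.idx = 30  [S₀.idx + 15]
5. n2.pre = false  [S.wid == false]
6. n3.off = false  [terminal]
7. n4.cnt = 0  [terminal]
8. n2.tag = true  [true]
9. n1.lim = 24  [S.idx - 6]
10. n1.hot = "rq"  ["rq"]
11. n5.sig = 2  [S₁.lim + S₀.idx - 37]
12. n6.ok = 14  [C.sig * 2 + 10]
13. n7.cnt = 7  [terminal]
14. n8.mk = "uq"  [terminal]
15. n6.sig = "xuq"  ["x" ++ d.mk]
16. n9.ok = 0  [0]
17. n10.env = false  [terminal]
18. n11.mk = "vr"  [terminal]
19. n12.env = false  [terminal]
20. n9.sig = "qvr"  ["q" ++ d.mk]
21. n13.depth = 7  [7]
22. n13.ok = "qvry"  [B₁.sig ++ "y"]
23. n13.hot = "qxuq"  ["q" ++ B₀.sig]
24. n14.mk = "uq"  [terminal]
25. n15.cnt = -3  [terminal]
26. n16.mk = "xp"  [terminal]
27. n13.lab = -2  [E.depth - 9]
28. n5.pre = "zqvr"  ["z" ++ B₁.sig]
29. n5.fin = 28  [28]
30. n17.pre = false  [S₀.wid == true]
31. n18.depth = 27  [27]
32. n18.ok = "xy"  ["xy"]
33. n18.hot = "vp"  ["vp"]
34. n19.cnt = 9  [terminal]
35. n20.cnt = 16  [terminal]
36. n21.env = true  [terminal]
37. n18.lab = 10  [g₁.cnt + g₀.cnt - 15]
38. n22.mk = "my"  [terminal]
39. n23.wid = false  [D.pre == true]
40. n23.idx = -3  [E.lab - 13]
41. n24.mk = "pu"  [terminal]
42. n23.lim = -4  [-4]
43. n23.hot = "v"  [if S.wid then d.mk else "v"]
44. n17.tag = false  [S.lim > -4]
45. n0.lim = 14  [S₀.idx * -1 + 29]
46. n0.hot = "yrq"  ["y" ++ S₁.hot]

14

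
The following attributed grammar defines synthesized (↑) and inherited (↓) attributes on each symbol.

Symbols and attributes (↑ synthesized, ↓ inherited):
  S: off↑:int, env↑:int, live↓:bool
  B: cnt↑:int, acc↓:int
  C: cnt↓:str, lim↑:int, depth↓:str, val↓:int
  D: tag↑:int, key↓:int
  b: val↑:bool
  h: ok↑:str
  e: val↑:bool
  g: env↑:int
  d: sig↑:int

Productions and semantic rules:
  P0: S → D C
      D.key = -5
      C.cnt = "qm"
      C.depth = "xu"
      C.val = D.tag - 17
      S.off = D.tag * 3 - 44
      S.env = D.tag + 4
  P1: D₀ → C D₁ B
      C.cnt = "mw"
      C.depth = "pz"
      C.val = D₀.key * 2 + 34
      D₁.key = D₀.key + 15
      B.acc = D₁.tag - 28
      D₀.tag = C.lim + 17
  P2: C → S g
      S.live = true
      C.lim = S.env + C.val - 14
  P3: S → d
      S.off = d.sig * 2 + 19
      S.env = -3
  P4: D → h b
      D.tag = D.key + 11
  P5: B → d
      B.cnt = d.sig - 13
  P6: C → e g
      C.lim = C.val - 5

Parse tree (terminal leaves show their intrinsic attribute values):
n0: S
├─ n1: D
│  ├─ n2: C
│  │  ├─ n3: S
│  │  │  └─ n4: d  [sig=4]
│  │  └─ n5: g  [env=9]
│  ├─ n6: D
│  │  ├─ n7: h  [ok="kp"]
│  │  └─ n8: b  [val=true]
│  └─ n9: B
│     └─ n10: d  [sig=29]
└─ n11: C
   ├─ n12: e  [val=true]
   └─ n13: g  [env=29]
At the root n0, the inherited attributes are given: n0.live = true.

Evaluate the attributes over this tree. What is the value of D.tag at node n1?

1. n0.live = true  [given at root]
2. n1.key = -5  [-5]
3. n2.cnt = "mw"  ["mw"]
4. n2.depth = "pz"  ["pz"]
5. n2.val = 24  [D₀.key * 2 + 34]
6. n3.live = true  [true]
7. n4.sig = 4  [terminal]
8. n3.off = 27  [d.sig * 2 + 19]
9. n3.env = -3  [-3]
10. n5.env = 9  [terminal]
11. n2.lim = 7  [S.env + C.val - 14]
12. n6.key = 10  [D₀.key + 15]
13. n7.ok = "kp"  [terminal]
14. n8.val = true  [terminal]
15. n6.tag = 21  [D.key + 11]
16. n9.acc = -7  [D₁.tag - 28]
17. n10.sig = 29  [terminal]
18. n9.cnt = 16  [d.sig - 13]
19. n1.tag = 24  [C.lim + 17]
20. n11.cnt = "qm"  ["qm"]
21. n11.depth = "xu"  ["xu"]
22. n11.val = 7  [D.tag - 17]
23. n12.val = true  [terminal]
24. n13.env = 29  [terminal]
25. n11.lim = 2  [C.val - 5]
26. n0.off = 28  [D.tag * 3 - 44]
27. n0.env = 28  [D.tag + 4]

24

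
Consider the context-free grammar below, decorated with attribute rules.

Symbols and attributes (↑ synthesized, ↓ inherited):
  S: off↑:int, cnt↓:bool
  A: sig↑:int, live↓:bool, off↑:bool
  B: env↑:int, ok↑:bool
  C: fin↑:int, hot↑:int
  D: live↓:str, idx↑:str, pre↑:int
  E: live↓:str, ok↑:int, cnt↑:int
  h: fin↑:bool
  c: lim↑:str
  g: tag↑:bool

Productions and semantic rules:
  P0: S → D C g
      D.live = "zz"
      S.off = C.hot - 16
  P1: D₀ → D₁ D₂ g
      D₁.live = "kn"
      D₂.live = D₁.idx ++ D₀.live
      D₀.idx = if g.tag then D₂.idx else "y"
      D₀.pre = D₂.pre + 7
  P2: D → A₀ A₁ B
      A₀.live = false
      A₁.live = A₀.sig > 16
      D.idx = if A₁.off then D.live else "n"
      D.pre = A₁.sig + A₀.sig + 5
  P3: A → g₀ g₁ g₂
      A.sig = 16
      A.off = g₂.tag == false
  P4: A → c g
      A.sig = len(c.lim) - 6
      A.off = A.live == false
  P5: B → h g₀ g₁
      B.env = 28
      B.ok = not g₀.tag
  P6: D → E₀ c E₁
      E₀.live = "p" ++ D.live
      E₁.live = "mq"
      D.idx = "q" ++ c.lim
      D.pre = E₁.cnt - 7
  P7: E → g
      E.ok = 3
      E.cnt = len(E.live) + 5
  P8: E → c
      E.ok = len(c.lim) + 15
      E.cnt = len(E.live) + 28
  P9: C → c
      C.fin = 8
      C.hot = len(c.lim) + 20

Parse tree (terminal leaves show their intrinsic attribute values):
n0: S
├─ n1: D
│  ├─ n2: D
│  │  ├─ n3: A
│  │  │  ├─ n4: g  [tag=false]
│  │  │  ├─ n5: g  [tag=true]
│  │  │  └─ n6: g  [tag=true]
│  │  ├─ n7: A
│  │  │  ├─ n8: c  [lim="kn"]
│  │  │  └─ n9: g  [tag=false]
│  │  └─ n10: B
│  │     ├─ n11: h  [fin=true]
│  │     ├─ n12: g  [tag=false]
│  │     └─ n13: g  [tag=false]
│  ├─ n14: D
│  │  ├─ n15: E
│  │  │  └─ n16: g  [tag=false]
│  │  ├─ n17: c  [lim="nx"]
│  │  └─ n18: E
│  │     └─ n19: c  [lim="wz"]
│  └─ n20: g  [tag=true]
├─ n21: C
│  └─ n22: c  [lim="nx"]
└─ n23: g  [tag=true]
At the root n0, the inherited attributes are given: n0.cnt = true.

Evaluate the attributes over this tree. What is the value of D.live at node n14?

1. n0.cnt = true  [given at root]
2. n1.live = "zz"  ["zz"]
3. n2.live = "kn"  ["kn"]
4. n3.live = false  [false]
5. n4.tag = false  [terminal]
6. n5.tag = true  [terminal]
7. n6.tag = true  [terminal]
8. n3.sig = 16  [16]
9. n3.off = false  [g₂.tag == false]
10. n7.live = false  [A₀.sig > 16]
11. n8.lim = "kn"  [terminal]
12. n9.tag = false  [terminal]
13. n7.sig = -4  [len(c.lim) - 6]
14. n7.off = true  [A.live == false]
15. n11.fin = true  [terminal]
16. n12.tag = false  [terminal]
17. n13.tag = false  [terminal]
18. n10.env = 28  [28]
19. n10.ok = true  [not g₀.tag]
20. n2.idx = "kn"  [if A₁.off then D.live else "n"]
21. n2.pre = 17  [A₁.sig + A₀.sig + 5]
22. n14.live = "knzz"  [D₁.idx ++ D₀.live]
23. n15.live = "pknzz"  ["p" ++ D.live]
24. n16.tag = false  [terminal]
25. n15.ok = 3  [3]
26. n15.cnt = 10  [len(E.live) + 5]
27. n17.lim = "nx"  [terminal]
28. n18.live = "mq"  ["mq"]
29. n19.lim = "wz"  [terminal]
30. n18.ok = 17  [len(c.lim) + 15]
31. n18.cnt = 30  [len(E.live) + 28]
32. n14.idx = "qnx"  ["q" ++ c.lim]
33. n14.pre = 23  [E₁.cnt - 7]
34. n20.tag = true  [terminal]
35. n1.idx = "qnx"  [if g.tag then D₂.idx else "y"]
36. n1.pre = 30  [D₂.pre + 7]
37. n22.lim = "nx"  [terminal]
38. n21.fin = 8  [8]
39. n21.hot = 22  [len(c.lim) + 20]
40. n23.tag = true  [terminal]
41. n0.off = 6  [C.hot - 16]

"knzz"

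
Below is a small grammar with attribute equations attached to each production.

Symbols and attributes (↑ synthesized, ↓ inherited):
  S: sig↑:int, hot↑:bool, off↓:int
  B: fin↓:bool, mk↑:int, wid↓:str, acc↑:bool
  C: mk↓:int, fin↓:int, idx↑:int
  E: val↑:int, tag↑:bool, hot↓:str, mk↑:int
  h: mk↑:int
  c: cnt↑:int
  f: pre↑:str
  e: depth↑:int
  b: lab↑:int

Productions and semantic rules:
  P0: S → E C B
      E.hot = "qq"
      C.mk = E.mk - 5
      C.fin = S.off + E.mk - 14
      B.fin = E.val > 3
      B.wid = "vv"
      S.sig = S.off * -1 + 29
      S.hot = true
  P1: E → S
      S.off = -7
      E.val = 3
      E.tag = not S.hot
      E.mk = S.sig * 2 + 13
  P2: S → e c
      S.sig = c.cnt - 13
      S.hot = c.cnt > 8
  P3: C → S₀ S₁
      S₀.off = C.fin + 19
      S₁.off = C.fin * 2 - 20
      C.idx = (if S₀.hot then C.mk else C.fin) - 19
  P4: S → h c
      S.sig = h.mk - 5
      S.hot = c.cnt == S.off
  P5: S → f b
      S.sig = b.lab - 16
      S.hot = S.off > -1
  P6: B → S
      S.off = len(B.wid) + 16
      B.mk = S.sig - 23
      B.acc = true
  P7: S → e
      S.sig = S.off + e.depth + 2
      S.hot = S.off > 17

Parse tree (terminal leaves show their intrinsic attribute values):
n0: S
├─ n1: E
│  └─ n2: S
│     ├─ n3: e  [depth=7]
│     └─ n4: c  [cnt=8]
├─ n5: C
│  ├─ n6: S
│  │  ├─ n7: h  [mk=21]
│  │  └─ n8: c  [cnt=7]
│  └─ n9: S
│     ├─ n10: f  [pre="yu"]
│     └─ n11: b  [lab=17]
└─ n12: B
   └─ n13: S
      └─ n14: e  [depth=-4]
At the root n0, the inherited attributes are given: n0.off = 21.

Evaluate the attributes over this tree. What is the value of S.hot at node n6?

false

1. n0.off = 21  [given at root]
2. n1.hot = "qq"  ["qq"]
3. n2.off = -7  [-7]
4. n3.depth = 7  [terminal]
5. n4.cnt = 8  [terminal]
6. n2.sig = -5  [c.cnt - 13]
7. n2.hot = false  [c.cnt > 8]
8. n1.val = 3  [3]
9. n1.tag = true  [not S.hot]
10. n1.mk = 3  [S.sig * 2 + 13]
11. n5.mk = -2  [E.mk - 5]
12. n5.fin = 10  [S.off + E.mk - 14]
13. n6.off = 29  [C.fin + 19]
14. n7.mk = 21  [terminal]
15. n8.cnt = 7  [terminal]
16. n6.sig = 16  [h.mk - 5]
17. n6.hot = false  [c.cnt == S.off]
18. n9.off = 0  [C.fin * 2 - 20]
19. n10.pre = "yu"  [terminal]
20. n11.lab = 17  [terminal]
21. n9.sig = 1  [b.lab - 16]
22. n9.hot = true  [S.off > -1]
23. n5.idx = -9  [(if S₀.hot then C.mk else C.fin) - 19]
24. n12.fin = false  [E.val > 3]
25. n12.wid = "vv"  ["vv"]
26. n13.off = 18  [len(B.wid) + 16]
27. n14.depth = -4  [terminal]
28. n13.sig = 16  [S.off + e.depth + 2]
29. n13.hot = true  [S.off > 17]
30. n12.mk = -7  [S.sig - 23]
31. n12.acc = true  [true]
32. n0.sig = 8  [S.off * -1 + 29]
33. n0.hot = true  [true]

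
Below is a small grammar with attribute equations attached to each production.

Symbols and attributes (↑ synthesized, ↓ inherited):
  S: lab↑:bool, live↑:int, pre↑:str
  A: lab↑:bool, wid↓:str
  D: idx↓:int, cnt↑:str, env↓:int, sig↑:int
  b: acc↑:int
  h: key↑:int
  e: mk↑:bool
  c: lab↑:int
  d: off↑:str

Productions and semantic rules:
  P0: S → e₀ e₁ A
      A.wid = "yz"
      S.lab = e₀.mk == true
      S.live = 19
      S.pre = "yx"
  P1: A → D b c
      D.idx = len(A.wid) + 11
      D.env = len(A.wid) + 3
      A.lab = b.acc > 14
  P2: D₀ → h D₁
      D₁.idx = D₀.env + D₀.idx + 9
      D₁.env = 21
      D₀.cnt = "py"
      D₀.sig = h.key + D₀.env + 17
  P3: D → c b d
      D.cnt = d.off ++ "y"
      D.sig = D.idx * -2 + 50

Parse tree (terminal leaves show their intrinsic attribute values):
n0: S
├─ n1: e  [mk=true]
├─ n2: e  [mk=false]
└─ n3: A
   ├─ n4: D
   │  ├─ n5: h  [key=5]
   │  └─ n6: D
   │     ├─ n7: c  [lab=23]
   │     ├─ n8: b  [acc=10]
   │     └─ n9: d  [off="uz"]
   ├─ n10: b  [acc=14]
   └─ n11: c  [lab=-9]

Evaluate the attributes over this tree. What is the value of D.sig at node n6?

-4

1. n1.mk = true  [terminal]
2. n2.mk = false  [terminal]
3. n3.wid = "yz"  ["yz"]
4. n4.idx = 13  [len(A.wid) + 11]
5. n4.env = 5  [len(A.wid) + 3]
6. n5.key = 5  [terminal]
7. n6.idx = 27  [D₀.env + D₀.idx + 9]
8. n6.env = 21  [21]
9. n7.lab = 23  [terminal]
10. n8.acc = 10  [terminal]
11. n9.off = "uz"  [terminal]
12. n6.cnt = "uzy"  [d.off ++ "y"]
13. n6.sig = -4  [D.idx * -2 + 50]
14. n4.cnt = "py"  ["py"]
15. n4.sig = 27  [h.key + D₀.env + 17]
16. n10.acc = 14  [terminal]
17. n11.lab = -9  [terminal]
18. n3.lab = false  [b.acc > 14]
19. n0.lab = true  [e₀.mk == true]
20. n0.live = 19  [19]
21. n0.pre = "yx"  ["yx"]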